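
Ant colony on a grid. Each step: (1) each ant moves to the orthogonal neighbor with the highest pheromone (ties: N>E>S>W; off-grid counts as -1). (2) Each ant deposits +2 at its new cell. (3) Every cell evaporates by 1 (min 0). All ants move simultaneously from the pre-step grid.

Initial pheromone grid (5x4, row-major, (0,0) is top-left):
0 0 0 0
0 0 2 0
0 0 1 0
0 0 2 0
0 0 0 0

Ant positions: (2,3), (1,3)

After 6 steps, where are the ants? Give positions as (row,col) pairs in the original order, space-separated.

Step 1: ant0:(2,3)->W->(2,2) | ant1:(1,3)->W->(1,2)
  grid max=3 at (1,2)
Step 2: ant0:(2,2)->N->(1,2) | ant1:(1,2)->S->(2,2)
  grid max=4 at (1,2)
Step 3: ant0:(1,2)->S->(2,2) | ant1:(2,2)->N->(1,2)
  grid max=5 at (1,2)
Step 4: ant0:(2,2)->N->(1,2) | ant1:(1,2)->S->(2,2)
  grid max=6 at (1,2)
Step 5: ant0:(1,2)->S->(2,2) | ant1:(2,2)->N->(1,2)
  grid max=7 at (1,2)
Step 6: ant0:(2,2)->N->(1,2) | ant1:(1,2)->S->(2,2)
  grid max=8 at (1,2)

(1,2) (2,2)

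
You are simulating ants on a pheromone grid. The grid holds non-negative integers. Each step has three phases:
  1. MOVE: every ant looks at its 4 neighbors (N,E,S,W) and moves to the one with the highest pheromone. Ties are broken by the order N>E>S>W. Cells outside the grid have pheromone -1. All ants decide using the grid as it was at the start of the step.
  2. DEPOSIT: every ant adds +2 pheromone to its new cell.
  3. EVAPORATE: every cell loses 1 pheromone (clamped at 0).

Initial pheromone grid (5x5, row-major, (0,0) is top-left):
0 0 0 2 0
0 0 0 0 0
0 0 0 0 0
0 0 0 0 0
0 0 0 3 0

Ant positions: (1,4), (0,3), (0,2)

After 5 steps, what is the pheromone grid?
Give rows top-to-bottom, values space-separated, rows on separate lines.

After step 1: ants at (0,4),(0,4),(0,3)
  0 0 0 3 3
  0 0 0 0 0
  0 0 0 0 0
  0 0 0 0 0
  0 0 0 2 0
After step 2: ants at (0,3),(0,3),(0,4)
  0 0 0 6 4
  0 0 0 0 0
  0 0 0 0 0
  0 0 0 0 0
  0 0 0 1 0
After step 3: ants at (0,4),(0,4),(0,3)
  0 0 0 7 7
  0 0 0 0 0
  0 0 0 0 0
  0 0 0 0 0
  0 0 0 0 0
After step 4: ants at (0,3),(0,3),(0,4)
  0 0 0 10 8
  0 0 0 0 0
  0 0 0 0 0
  0 0 0 0 0
  0 0 0 0 0
After step 5: ants at (0,4),(0,4),(0,3)
  0 0 0 11 11
  0 0 0 0 0
  0 0 0 0 0
  0 0 0 0 0
  0 0 0 0 0

0 0 0 11 11
0 0 0 0 0
0 0 0 0 0
0 0 0 0 0
0 0 0 0 0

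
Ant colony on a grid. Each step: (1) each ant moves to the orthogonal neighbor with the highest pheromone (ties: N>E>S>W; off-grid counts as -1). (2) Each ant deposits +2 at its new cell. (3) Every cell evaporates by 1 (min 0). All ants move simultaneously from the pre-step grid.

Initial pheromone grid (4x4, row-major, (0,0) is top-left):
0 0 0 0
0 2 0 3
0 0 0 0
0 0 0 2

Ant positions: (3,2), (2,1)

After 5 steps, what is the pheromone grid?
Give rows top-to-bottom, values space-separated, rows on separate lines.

After step 1: ants at (3,3),(1,1)
  0 0 0 0
  0 3 0 2
  0 0 0 0
  0 0 0 3
After step 2: ants at (2,3),(0,1)
  0 1 0 0
  0 2 0 1
  0 0 0 1
  0 0 0 2
After step 3: ants at (3,3),(1,1)
  0 0 0 0
  0 3 0 0
  0 0 0 0
  0 0 0 3
After step 4: ants at (2,3),(0,1)
  0 1 0 0
  0 2 0 0
  0 0 0 1
  0 0 0 2
After step 5: ants at (3,3),(1,1)
  0 0 0 0
  0 3 0 0
  0 0 0 0
  0 0 0 3

0 0 0 0
0 3 0 0
0 0 0 0
0 0 0 3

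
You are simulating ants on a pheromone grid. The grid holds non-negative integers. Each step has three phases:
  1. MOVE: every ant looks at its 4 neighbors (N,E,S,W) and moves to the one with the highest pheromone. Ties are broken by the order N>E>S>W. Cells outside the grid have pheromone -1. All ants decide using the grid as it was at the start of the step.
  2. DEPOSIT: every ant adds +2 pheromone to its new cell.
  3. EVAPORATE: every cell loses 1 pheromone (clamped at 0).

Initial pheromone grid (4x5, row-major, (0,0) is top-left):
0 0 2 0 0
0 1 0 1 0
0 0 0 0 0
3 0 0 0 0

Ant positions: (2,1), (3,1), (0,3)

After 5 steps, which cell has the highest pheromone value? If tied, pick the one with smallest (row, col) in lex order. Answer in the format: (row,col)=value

Answer: (0,2)=7

Derivation:
Step 1: ant0:(2,1)->N->(1,1) | ant1:(3,1)->W->(3,0) | ant2:(0,3)->W->(0,2)
  grid max=4 at (3,0)
Step 2: ant0:(1,1)->N->(0,1) | ant1:(3,0)->N->(2,0) | ant2:(0,2)->E->(0,3)
  grid max=3 at (3,0)
Step 3: ant0:(0,1)->E->(0,2) | ant1:(2,0)->S->(3,0) | ant2:(0,3)->W->(0,2)
  grid max=5 at (0,2)
Step 4: ant0:(0,2)->E->(0,3) | ant1:(3,0)->N->(2,0) | ant2:(0,2)->E->(0,3)
  grid max=4 at (0,2)
Step 5: ant0:(0,3)->W->(0,2) | ant1:(2,0)->S->(3,0) | ant2:(0,3)->W->(0,2)
  grid max=7 at (0,2)
Final grid:
  0 0 7 2 0
  0 0 0 0 0
  0 0 0 0 0
  4 0 0 0 0
Max pheromone 7 at (0,2)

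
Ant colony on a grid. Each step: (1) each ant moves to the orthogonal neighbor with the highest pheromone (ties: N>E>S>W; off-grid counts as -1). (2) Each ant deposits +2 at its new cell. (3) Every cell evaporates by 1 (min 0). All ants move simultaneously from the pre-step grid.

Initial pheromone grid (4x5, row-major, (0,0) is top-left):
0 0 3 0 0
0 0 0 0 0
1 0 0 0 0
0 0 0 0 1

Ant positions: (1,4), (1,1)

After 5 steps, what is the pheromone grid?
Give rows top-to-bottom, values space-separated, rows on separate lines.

After step 1: ants at (0,4),(0,1)
  0 1 2 0 1
  0 0 0 0 0
  0 0 0 0 0
  0 0 0 0 0
After step 2: ants at (1,4),(0,2)
  0 0 3 0 0
  0 0 0 0 1
  0 0 0 0 0
  0 0 0 0 0
After step 3: ants at (0,4),(0,3)
  0 0 2 1 1
  0 0 0 0 0
  0 0 0 0 0
  0 0 0 0 0
After step 4: ants at (0,3),(0,2)
  0 0 3 2 0
  0 0 0 0 0
  0 0 0 0 0
  0 0 0 0 0
After step 5: ants at (0,2),(0,3)
  0 0 4 3 0
  0 0 0 0 0
  0 0 0 0 0
  0 0 0 0 0

0 0 4 3 0
0 0 0 0 0
0 0 0 0 0
0 0 0 0 0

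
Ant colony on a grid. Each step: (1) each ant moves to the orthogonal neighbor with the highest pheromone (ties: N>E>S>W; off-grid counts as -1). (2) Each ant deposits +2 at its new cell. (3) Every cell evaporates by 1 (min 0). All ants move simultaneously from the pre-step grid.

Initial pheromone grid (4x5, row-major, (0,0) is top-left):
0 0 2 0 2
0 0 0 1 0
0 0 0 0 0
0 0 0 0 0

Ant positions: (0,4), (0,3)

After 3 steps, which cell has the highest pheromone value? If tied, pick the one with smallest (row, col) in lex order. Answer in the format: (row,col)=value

Step 1: ant0:(0,4)->S->(1,4) | ant1:(0,3)->E->(0,4)
  grid max=3 at (0,4)
Step 2: ant0:(1,4)->N->(0,4) | ant1:(0,4)->S->(1,4)
  grid max=4 at (0,4)
Step 3: ant0:(0,4)->S->(1,4) | ant1:(1,4)->N->(0,4)
  grid max=5 at (0,4)
Final grid:
  0 0 0 0 5
  0 0 0 0 3
  0 0 0 0 0
  0 0 0 0 0
Max pheromone 5 at (0,4)

Answer: (0,4)=5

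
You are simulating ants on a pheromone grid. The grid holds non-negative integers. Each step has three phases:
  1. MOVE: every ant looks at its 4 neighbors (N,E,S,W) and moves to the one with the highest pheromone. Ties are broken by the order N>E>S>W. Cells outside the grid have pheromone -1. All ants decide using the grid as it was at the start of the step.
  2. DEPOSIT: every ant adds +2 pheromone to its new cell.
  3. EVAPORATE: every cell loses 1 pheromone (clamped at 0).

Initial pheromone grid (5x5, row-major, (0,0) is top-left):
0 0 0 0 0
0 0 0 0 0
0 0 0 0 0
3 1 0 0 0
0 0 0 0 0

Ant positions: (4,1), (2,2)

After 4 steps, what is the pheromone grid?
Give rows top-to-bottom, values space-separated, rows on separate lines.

After step 1: ants at (3,1),(1,2)
  0 0 0 0 0
  0 0 1 0 0
  0 0 0 0 0
  2 2 0 0 0
  0 0 0 0 0
After step 2: ants at (3,0),(0,2)
  0 0 1 0 0
  0 0 0 0 0
  0 0 0 0 0
  3 1 0 0 0
  0 0 0 0 0
After step 3: ants at (3,1),(0,3)
  0 0 0 1 0
  0 0 0 0 0
  0 0 0 0 0
  2 2 0 0 0
  0 0 0 0 0
After step 4: ants at (3,0),(0,4)
  0 0 0 0 1
  0 0 0 0 0
  0 0 0 0 0
  3 1 0 0 0
  0 0 0 0 0

0 0 0 0 1
0 0 0 0 0
0 0 0 0 0
3 1 0 0 0
0 0 0 0 0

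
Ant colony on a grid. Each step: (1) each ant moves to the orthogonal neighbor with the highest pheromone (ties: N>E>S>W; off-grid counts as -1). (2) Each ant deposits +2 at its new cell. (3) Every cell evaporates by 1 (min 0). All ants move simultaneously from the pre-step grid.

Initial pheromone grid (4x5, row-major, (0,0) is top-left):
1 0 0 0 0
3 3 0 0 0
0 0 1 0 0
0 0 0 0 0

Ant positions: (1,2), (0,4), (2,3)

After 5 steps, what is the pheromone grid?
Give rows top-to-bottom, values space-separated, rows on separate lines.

After step 1: ants at (1,1),(1,4),(2,2)
  0 0 0 0 0
  2 4 0 0 1
  0 0 2 0 0
  0 0 0 0 0
After step 2: ants at (1,0),(0,4),(1,2)
  0 0 0 0 1
  3 3 1 0 0
  0 0 1 0 0
  0 0 0 0 0
After step 3: ants at (1,1),(1,4),(1,1)
  0 0 0 0 0
  2 6 0 0 1
  0 0 0 0 0
  0 0 0 0 0
After step 4: ants at (1,0),(0,4),(1,0)
  0 0 0 0 1
  5 5 0 0 0
  0 0 0 0 0
  0 0 0 0 0
After step 5: ants at (1,1),(1,4),(1,1)
  0 0 0 0 0
  4 8 0 0 1
  0 0 0 0 0
  0 0 0 0 0

0 0 0 0 0
4 8 0 0 1
0 0 0 0 0
0 0 0 0 0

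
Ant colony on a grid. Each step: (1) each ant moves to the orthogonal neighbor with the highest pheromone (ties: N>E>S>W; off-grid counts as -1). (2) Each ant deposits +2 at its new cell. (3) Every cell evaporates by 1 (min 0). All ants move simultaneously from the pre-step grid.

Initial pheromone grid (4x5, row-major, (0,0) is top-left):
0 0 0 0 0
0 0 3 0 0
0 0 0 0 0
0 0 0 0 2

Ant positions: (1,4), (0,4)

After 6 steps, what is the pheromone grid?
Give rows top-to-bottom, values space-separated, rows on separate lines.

After step 1: ants at (0,4),(1,4)
  0 0 0 0 1
  0 0 2 0 1
  0 0 0 0 0
  0 0 0 0 1
After step 2: ants at (1,4),(0,4)
  0 0 0 0 2
  0 0 1 0 2
  0 0 0 0 0
  0 0 0 0 0
After step 3: ants at (0,4),(1,4)
  0 0 0 0 3
  0 0 0 0 3
  0 0 0 0 0
  0 0 0 0 0
After step 4: ants at (1,4),(0,4)
  0 0 0 0 4
  0 0 0 0 4
  0 0 0 0 0
  0 0 0 0 0
After step 5: ants at (0,4),(1,4)
  0 0 0 0 5
  0 0 0 0 5
  0 0 0 0 0
  0 0 0 0 0
After step 6: ants at (1,4),(0,4)
  0 0 0 0 6
  0 0 0 0 6
  0 0 0 0 0
  0 0 0 0 0

0 0 0 0 6
0 0 0 0 6
0 0 0 0 0
0 0 0 0 0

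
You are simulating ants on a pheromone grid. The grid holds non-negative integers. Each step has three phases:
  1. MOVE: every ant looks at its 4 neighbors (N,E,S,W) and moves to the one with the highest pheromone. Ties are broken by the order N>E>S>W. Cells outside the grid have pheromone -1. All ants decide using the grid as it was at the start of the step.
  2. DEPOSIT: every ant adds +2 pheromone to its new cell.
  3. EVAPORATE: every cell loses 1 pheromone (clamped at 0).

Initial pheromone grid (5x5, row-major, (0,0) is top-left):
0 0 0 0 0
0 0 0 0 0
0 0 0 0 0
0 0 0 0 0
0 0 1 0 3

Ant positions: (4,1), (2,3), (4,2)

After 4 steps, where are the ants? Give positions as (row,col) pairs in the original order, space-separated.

Step 1: ant0:(4,1)->E->(4,2) | ant1:(2,3)->N->(1,3) | ant2:(4,2)->N->(3,2)
  grid max=2 at (4,2)
Step 2: ant0:(4,2)->N->(3,2) | ant1:(1,3)->N->(0,3) | ant2:(3,2)->S->(4,2)
  grid max=3 at (4,2)
Step 3: ant0:(3,2)->S->(4,2) | ant1:(0,3)->E->(0,4) | ant2:(4,2)->N->(3,2)
  grid max=4 at (4,2)
Step 4: ant0:(4,2)->N->(3,2) | ant1:(0,4)->S->(1,4) | ant2:(3,2)->S->(4,2)
  grid max=5 at (4,2)

(3,2) (1,4) (4,2)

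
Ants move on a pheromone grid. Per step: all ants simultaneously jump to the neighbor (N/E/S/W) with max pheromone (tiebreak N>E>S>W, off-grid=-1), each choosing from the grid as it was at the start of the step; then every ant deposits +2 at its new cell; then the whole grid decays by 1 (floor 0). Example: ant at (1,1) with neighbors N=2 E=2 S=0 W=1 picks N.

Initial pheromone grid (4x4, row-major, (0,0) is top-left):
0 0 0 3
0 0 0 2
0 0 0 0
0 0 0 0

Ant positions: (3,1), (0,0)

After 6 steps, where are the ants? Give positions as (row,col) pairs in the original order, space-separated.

Step 1: ant0:(3,1)->N->(2,1) | ant1:(0,0)->E->(0,1)
  grid max=2 at (0,3)
Step 2: ant0:(2,1)->N->(1,1) | ant1:(0,1)->E->(0,2)
  grid max=1 at (0,2)
Step 3: ant0:(1,1)->N->(0,1) | ant1:(0,2)->E->(0,3)
  grid max=2 at (0,3)
Step 4: ant0:(0,1)->E->(0,2) | ant1:(0,3)->S->(1,3)
  grid max=1 at (0,2)
Step 5: ant0:(0,2)->E->(0,3) | ant1:(1,3)->N->(0,3)
  grid max=4 at (0,3)
Step 6: ant0:(0,3)->S->(1,3) | ant1:(0,3)->S->(1,3)
  grid max=3 at (0,3)

(1,3) (1,3)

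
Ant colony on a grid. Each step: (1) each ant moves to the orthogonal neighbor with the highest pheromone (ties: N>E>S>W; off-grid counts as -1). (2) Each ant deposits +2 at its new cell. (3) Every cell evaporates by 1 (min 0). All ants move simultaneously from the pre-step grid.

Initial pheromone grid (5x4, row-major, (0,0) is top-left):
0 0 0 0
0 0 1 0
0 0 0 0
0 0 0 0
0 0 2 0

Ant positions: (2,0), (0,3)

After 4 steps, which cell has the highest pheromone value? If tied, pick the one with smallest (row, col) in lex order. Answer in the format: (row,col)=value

Answer: (0,2)=1

Derivation:
Step 1: ant0:(2,0)->N->(1,0) | ant1:(0,3)->S->(1,3)
  grid max=1 at (1,0)
Step 2: ant0:(1,0)->N->(0,0) | ant1:(1,3)->N->(0,3)
  grid max=1 at (0,0)
Step 3: ant0:(0,0)->E->(0,1) | ant1:(0,3)->S->(1,3)
  grid max=1 at (0,1)
Step 4: ant0:(0,1)->E->(0,2) | ant1:(1,3)->N->(0,3)
  grid max=1 at (0,2)
Final grid:
  0 0 1 1
  0 0 0 0
  0 0 0 0
  0 0 0 0
  0 0 0 0
Max pheromone 1 at (0,2)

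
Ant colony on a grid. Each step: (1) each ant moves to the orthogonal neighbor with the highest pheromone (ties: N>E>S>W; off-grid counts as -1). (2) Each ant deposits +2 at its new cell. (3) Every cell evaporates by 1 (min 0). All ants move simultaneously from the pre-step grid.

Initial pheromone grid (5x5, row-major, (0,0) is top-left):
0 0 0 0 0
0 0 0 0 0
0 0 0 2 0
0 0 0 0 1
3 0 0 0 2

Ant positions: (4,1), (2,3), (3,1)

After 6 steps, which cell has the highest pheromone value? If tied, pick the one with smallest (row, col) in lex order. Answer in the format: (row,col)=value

Answer: (4,0)=3

Derivation:
Step 1: ant0:(4,1)->W->(4,0) | ant1:(2,3)->N->(1,3) | ant2:(3,1)->N->(2,1)
  grid max=4 at (4,0)
Step 2: ant0:(4,0)->N->(3,0) | ant1:(1,3)->S->(2,3) | ant2:(2,1)->N->(1,1)
  grid max=3 at (4,0)
Step 3: ant0:(3,0)->S->(4,0) | ant1:(2,3)->N->(1,3) | ant2:(1,1)->N->(0,1)
  grid max=4 at (4,0)
Step 4: ant0:(4,0)->N->(3,0) | ant1:(1,3)->S->(2,3) | ant2:(0,1)->E->(0,2)
  grid max=3 at (4,0)
Step 5: ant0:(3,0)->S->(4,0) | ant1:(2,3)->N->(1,3) | ant2:(0,2)->E->(0,3)
  grid max=4 at (4,0)
Step 6: ant0:(4,0)->N->(3,0) | ant1:(1,3)->N->(0,3) | ant2:(0,3)->S->(1,3)
  grid max=3 at (4,0)
Final grid:
  0 0 0 2 0
  0 0 0 2 0
  0 0 0 0 0
  1 0 0 0 0
  3 0 0 0 0
Max pheromone 3 at (4,0)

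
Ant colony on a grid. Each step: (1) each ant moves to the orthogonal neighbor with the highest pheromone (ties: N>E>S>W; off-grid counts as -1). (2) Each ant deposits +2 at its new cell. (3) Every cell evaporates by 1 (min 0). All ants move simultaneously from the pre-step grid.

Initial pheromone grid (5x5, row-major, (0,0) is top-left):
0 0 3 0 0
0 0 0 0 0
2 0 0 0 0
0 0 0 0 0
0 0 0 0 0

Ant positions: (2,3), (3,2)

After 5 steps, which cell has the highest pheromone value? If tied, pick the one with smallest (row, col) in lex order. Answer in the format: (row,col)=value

Answer: (0,2)=6

Derivation:
Step 1: ant0:(2,3)->N->(1,3) | ant1:(3,2)->N->(2,2)
  grid max=2 at (0,2)
Step 2: ant0:(1,3)->N->(0,3) | ant1:(2,2)->N->(1,2)
  grid max=1 at (0,2)
Step 3: ant0:(0,3)->W->(0,2) | ant1:(1,2)->N->(0,2)
  grid max=4 at (0,2)
Step 4: ant0:(0,2)->E->(0,3) | ant1:(0,2)->E->(0,3)
  grid max=3 at (0,2)
Step 5: ant0:(0,3)->W->(0,2) | ant1:(0,3)->W->(0,2)
  grid max=6 at (0,2)
Final grid:
  0 0 6 2 0
  0 0 0 0 0
  0 0 0 0 0
  0 0 0 0 0
  0 0 0 0 0
Max pheromone 6 at (0,2)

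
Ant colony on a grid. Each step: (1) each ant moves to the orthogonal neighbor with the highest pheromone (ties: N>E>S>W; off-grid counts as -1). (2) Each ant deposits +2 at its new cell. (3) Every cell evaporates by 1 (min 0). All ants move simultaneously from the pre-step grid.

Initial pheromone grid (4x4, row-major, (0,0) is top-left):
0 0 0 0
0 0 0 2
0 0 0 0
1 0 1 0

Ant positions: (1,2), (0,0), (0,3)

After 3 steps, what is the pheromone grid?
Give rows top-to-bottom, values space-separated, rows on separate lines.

After step 1: ants at (1,3),(0,1),(1,3)
  0 1 0 0
  0 0 0 5
  0 0 0 0
  0 0 0 0
After step 2: ants at (0,3),(0,2),(0,3)
  0 0 1 3
  0 0 0 4
  0 0 0 0
  0 0 0 0
After step 3: ants at (1,3),(0,3),(1,3)
  0 0 0 4
  0 0 0 7
  0 0 0 0
  0 0 0 0

0 0 0 4
0 0 0 7
0 0 0 0
0 0 0 0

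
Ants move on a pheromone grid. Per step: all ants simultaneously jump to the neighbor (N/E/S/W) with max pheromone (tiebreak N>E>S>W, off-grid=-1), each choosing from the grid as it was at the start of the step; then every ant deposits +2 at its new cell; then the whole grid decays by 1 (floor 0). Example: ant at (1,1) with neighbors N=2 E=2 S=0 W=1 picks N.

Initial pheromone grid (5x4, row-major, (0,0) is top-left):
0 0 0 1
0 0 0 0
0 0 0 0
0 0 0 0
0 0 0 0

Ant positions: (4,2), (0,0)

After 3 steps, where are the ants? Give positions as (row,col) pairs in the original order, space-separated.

Step 1: ant0:(4,2)->N->(3,2) | ant1:(0,0)->E->(0,1)
  grid max=1 at (0,1)
Step 2: ant0:(3,2)->N->(2,2) | ant1:(0,1)->E->(0,2)
  grid max=1 at (0,2)
Step 3: ant0:(2,2)->N->(1,2) | ant1:(0,2)->E->(0,3)
  grid max=1 at (0,3)

(1,2) (0,3)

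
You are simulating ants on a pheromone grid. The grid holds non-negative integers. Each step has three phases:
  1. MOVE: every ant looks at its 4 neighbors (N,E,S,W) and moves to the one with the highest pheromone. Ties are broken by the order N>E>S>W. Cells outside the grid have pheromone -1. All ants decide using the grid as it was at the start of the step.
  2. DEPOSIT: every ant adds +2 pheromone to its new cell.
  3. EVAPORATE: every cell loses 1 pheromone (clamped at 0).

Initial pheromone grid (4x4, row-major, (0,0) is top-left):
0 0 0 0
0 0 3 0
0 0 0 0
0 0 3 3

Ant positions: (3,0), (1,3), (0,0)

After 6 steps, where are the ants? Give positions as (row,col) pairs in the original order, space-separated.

Step 1: ant0:(3,0)->N->(2,0) | ant1:(1,3)->W->(1,2) | ant2:(0,0)->E->(0,1)
  grid max=4 at (1,2)
Step 2: ant0:(2,0)->N->(1,0) | ant1:(1,2)->N->(0,2) | ant2:(0,1)->E->(0,2)
  grid max=3 at (0,2)
Step 3: ant0:(1,0)->N->(0,0) | ant1:(0,2)->S->(1,2) | ant2:(0,2)->S->(1,2)
  grid max=6 at (1,2)
Step 4: ant0:(0,0)->E->(0,1) | ant1:(1,2)->N->(0,2) | ant2:(1,2)->N->(0,2)
  grid max=5 at (0,2)
Step 5: ant0:(0,1)->E->(0,2) | ant1:(0,2)->S->(1,2) | ant2:(0,2)->S->(1,2)
  grid max=8 at (1,2)
Step 6: ant0:(0,2)->S->(1,2) | ant1:(1,2)->N->(0,2) | ant2:(1,2)->N->(0,2)
  grid max=9 at (0,2)

(1,2) (0,2) (0,2)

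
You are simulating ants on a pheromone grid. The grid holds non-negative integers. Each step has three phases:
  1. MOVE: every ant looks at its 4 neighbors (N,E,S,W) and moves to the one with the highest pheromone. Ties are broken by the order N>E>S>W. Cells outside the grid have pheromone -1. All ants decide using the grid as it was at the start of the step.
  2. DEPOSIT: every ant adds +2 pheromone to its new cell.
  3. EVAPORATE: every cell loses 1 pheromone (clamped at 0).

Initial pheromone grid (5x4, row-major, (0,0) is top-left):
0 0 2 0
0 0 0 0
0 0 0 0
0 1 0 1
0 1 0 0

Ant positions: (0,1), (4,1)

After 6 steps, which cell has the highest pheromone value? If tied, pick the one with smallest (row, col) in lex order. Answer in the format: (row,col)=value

Step 1: ant0:(0,1)->E->(0,2) | ant1:(4,1)->N->(3,1)
  grid max=3 at (0,2)
Step 2: ant0:(0,2)->E->(0,3) | ant1:(3,1)->N->(2,1)
  grid max=2 at (0,2)
Step 3: ant0:(0,3)->W->(0,2) | ant1:(2,1)->S->(3,1)
  grid max=3 at (0,2)
Step 4: ant0:(0,2)->E->(0,3) | ant1:(3,1)->N->(2,1)
  grid max=2 at (0,2)
Step 5: ant0:(0,3)->W->(0,2) | ant1:(2,1)->S->(3,1)
  grid max=3 at (0,2)
Step 6: ant0:(0,2)->E->(0,3) | ant1:(3,1)->N->(2,1)
  grid max=2 at (0,2)
Final grid:
  0 0 2 1
  0 0 0 0
  0 1 0 0
  0 1 0 0
  0 0 0 0
Max pheromone 2 at (0,2)

Answer: (0,2)=2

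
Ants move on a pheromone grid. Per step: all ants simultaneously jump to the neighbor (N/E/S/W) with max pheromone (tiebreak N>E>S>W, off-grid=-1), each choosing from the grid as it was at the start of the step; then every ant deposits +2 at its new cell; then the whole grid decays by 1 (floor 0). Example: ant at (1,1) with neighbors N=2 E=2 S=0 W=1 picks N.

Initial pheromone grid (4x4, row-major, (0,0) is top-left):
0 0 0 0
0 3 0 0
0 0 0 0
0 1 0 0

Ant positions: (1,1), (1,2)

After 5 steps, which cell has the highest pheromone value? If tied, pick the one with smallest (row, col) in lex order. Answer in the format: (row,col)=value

Step 1: ant0:(1,1)->N->(0,1) | ant1:(1,2)->W->(1,1)
  grid max=4 at (1,1)
Step 2: ant0:(0,1)->S->(1,1) | ant1:(1,1)->N->(0,1)
  grid max=5 at (1,1)
Step 3: ant0:(1,1)->N->(0,1) | ant1:(0,1)->S->(1,1)
  grid max=6 at (1,1)
Step 4: ant0:(0,1)->S->(1,1) | ant1:(1,1)->N->(0,1)
  grid max=7 at (1,1)
Step 5: ant0:(1,1)->N->(0,1) | ant1:(0,1)->S->(1,1)
  grid max=8 at (1,1)
Final grid:
  0 5 0 0
  0 8 0 0
  0 0 0 0
  0 0 0 0
Max pheromone 8 at (1,1)

Answer: (1,1)=8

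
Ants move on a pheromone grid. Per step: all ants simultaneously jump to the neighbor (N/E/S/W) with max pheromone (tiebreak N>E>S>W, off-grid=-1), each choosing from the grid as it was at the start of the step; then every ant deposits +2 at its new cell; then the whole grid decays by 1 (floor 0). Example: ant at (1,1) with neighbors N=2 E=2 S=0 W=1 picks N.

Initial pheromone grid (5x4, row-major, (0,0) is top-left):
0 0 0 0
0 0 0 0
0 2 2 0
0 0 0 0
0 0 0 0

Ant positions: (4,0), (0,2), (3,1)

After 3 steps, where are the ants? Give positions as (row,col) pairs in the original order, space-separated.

Step 1: ant0:(4,0)->N->(3,0) | ant1:(0,2)->E->(0,3) | ant2:(3,1)->N->(2,1)
  grid max=3 at (2,1)
Step 2: ant0:(3,0)->N->(2,0) | ant1:(0,3)->S->(1,3) | ant2:(2,1)->E->(2,2)
  grid max=2 at (2,1)
Step 3: ant0:(2,0)->E->(2,1) | ant1:(1,3)->N->(0,3) | ant2:(2,2)->W->(2,1)
  grid max=5 at (2,1)

(2,1) (0,3) (2,1)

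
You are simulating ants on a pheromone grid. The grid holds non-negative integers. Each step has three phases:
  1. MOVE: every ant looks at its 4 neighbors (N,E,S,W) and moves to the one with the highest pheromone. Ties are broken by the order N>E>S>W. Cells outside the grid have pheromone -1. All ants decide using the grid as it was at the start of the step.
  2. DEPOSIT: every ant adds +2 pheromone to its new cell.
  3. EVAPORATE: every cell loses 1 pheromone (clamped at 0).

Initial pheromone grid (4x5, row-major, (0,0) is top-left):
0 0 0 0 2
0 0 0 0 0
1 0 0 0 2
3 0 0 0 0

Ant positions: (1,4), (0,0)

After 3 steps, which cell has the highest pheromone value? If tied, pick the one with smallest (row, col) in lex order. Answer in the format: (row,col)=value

Step 1: ant0:(1,4)->N->(0,4) | ant1:(0,0)->E->(0,1)
  grid max=3 at (0,4)
Step 2: ant0:(0,4)->S->(1,4) | ant1:(0,1)->E->(0,2)
  grid max=2 at (0,4)
Step 3: ant0:(1,4)->N->(0,4) | ant1:(0,2)->E->(0,3)
  grid max=3 at (0,4)
Final grid:
  0 0 0 1 3
  0 0 0 0 0
  0 0 0 0 0
  0 0 0 0 0
Max pheromone 3 at (0,4)

Answer: (0,4)=3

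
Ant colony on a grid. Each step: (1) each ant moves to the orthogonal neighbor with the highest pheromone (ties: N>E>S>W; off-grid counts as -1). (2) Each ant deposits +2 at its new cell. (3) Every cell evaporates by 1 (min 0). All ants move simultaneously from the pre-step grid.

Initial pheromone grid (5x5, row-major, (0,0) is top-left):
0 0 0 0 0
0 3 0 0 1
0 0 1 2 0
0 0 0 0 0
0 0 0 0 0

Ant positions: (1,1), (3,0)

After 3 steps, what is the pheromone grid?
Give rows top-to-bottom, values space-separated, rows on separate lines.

After step 1: ants at (0,1),(2,0)
  0 1 0 0 0
  0 2 0 0 0
  1 0 0 1 0
  0 0 0 0 0
  0 0 0 0 0
After step 2: ants at (1,1),(1,0)
  0 0 0 0 0
  1 3 0 0 0
  0 0 0 0 0
  0 0 0 0 0
  0 0 0 0 0
After step 3: ants at (1,0),(1,1)
  0 0 0 0 0
  2 4 0 0 0
  0 0 0 0 0
  0 0 0 0 0
  0 0 0 0 0

0 0 0 0 0
2 4 0 0 0
0 0 0 0 0
0 0 0 0 0
0 0 0 0 0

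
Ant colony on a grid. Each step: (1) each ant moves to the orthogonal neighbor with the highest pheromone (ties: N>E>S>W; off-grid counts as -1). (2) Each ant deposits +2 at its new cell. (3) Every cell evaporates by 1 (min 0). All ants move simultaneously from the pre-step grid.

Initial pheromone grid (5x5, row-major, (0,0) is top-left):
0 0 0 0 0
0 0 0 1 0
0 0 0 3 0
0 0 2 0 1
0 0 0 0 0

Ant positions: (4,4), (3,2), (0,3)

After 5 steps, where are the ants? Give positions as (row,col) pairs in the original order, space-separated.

Step 1: ant0:(4,4)->N->(3,4) | ant1:(3,2)->N->(2,2) | ant2:(0,3)->S->(1,3)
  grid max=2 at (1,3)
Step 2: ant0:(3,4)->N->(2,4) | ant1:(2,2)->E->(2,3) | ant2:(1,3)->S->(2,3)
  grid max=5 at (2,3)
Step 3: ant0:(2,4)->W->(2,3) | ant1:(2,3)->N->(1,3) | ant2:(2,3)->N->(1,3)
  grid max=6 at (2,3)
Step 4: ant0:(2,3)->N->(1,3) | ant1:(1,3)->S->(2,3) | ant2:(1,3)->S->(2,3)
  grid max=9 at (2,3)
Step 5: ant0:(1,3)->S->(2,3) | ant1:(2,3)->N->(1,3) | ant2:(2,3)->N->(1,3)
  grid max=10 at (2,3)

(2,3) (1,3) (1,3)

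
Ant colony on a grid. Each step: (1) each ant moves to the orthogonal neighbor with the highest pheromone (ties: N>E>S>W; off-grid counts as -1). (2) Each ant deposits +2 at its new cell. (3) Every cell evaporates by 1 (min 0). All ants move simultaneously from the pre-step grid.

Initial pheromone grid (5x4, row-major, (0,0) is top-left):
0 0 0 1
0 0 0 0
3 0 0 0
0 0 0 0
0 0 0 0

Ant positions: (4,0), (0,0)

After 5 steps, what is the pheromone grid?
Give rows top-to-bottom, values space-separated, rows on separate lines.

After step 1: ants at (3,0),(0,1)
  0 1 0 0
  0 0 0 0
  2 0 0 0
  1 0 0 0
  0 0 0 0
After step 2: ants at (2,0),(0,2)
  0 0 1 0
  0 0 0 0
  3 0 0 0
  0 0 0 0
  0 0 0 0
After step 3: ants at (1,0),(0,3)
  0 0 0 1
  1 0 0 0
  2 0 0 0
  0 0 0 0
  0 0 0 0
After step 4: ants at (2,0),(1,3)
  0 0 0 0
  0 0 0 1
  3 0 0 0
  0 0 0 0
  0 0 0 0
After step 5: ants at (1,0),(0,3)
  0 0 0 1
  1 0 0 0
  2 0 0 0
  0 0 0 0
  0 0 0 0

0 0 0 1
1 0 0 0
2 0 0 0
0 0 0 0
0 0 0 0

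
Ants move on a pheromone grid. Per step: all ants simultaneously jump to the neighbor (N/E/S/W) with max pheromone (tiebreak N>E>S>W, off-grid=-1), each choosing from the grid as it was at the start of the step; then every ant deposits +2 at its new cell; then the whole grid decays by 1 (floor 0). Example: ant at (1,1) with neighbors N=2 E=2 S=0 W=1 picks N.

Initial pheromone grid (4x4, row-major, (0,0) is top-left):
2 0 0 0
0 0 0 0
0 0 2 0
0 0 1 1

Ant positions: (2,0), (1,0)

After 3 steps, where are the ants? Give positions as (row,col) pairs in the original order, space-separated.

Step 1: ant0:(2,0)->N->(1,0) | ant1:(1,0)->N->(0,0)
  grid max=3 at (0,0)
Step 2: ant0:(1,0)->N->(0,0) | ant1:(0,0)->S->(1,0)
  grid max=4 at (0,0)
Step 3: ant0:(0,0)->S->(1,0) | ant1:(1,0)->N->(0,0)
  grid max=5 at (0,0)

(1,0) (0,0)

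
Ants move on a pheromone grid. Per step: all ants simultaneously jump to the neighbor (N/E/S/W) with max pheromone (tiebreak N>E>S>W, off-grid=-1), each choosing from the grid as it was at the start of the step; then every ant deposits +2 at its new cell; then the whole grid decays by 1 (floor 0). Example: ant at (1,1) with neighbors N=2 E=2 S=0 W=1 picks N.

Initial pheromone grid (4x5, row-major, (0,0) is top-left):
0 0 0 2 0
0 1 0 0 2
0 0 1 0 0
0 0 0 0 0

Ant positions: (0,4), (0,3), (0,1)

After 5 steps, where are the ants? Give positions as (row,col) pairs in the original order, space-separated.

Step 1: ant0:(0,4)->S->(1,4) | ant1:(0,3)->E->(0,4) | ant2:(0,1)->S->(1,1)
  grid max=3 at (1,4)
Step 2: ant0:(1,4)->N->(0,4) | ant1:(0,4)->S->(1,4) | ant2:(1,1)->N->(0,1)
  grid max=4 at (1,4)
Step 3: ant0:(0,4)->S->(1,4) | ant1:(1,4)->N->(0,4) | ant2:(0,1)->S->(1,1)
  grid max=5 at (1,4)
Step 4: ant0:(1,4)->N->(0,4) | ant1:(0,4)->S->(1,4) | ant2:(1,1)->N->(0,1)
  grid max=6 at (1,4)
Step 5: ant0:(0,4)->S->(1,4) | ant1:(1,4)->N->(0,4) | ant2:(0,1)->S->(1,1)
  grid max=7 at (1,4)

(1,4) (0,4) (1,1)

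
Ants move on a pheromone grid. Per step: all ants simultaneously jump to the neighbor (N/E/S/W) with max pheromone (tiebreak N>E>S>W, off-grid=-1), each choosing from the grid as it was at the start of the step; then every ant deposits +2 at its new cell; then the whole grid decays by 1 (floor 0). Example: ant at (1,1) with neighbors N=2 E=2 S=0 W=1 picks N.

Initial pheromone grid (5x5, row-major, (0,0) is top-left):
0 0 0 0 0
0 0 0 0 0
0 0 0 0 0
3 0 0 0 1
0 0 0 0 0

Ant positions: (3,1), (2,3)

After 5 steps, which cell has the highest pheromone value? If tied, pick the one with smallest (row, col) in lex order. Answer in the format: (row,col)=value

Step 1: ant0:(3,1)->W->(3,0) | ant1:(2,3)->N->(1,3)
  grid max=4 at (3,0)
Step 2: ant0:(3,0)->N->(2,0) | ant1:(1,3)->N->(0,3)
  grid max=3 at (3,0)
Step 3: ant0:(2,0)->S->(3,0) | ant1:(0,3)->E->(0,4)
  grid max=4 at (3,0)
Step 4: ant0:(3,0)->N->(2,0) | ant1:(0,4)->S->(1,4)
  grid max=3 at (3,0)
Step 5: ant0:(2,0)->S->(3,0) | ant1:(1,4)->N->(0,4)
  grid max=4 at (3,0)
Final grid:
  0 0 0 0 1
  0 0 0 0 0
  0 0 0 0 0
  4 0 0 0 0
  0 0 0 0 0
Max pheromone 4 at (3,0)

Answer: (3,0)=4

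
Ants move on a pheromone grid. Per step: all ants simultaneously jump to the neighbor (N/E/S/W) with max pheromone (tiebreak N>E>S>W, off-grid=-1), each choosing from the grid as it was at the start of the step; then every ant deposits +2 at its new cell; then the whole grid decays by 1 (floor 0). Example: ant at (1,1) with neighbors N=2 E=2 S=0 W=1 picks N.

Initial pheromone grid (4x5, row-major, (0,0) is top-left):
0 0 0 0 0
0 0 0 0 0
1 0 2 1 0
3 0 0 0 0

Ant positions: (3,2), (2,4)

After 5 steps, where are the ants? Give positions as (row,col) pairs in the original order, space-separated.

Step 1: ant0:(3,2)->N->(2,2) | ant1:(2,4)->W->(2,3)
  grid max=3 at (2,2)
Step 2: ant0:(2,2)->E->(2,3) | ant1:(2,3)->W->(2,2)
  grid max=4 at (2,2)
Step 3: ant0:(2,3)->W->(2,2) | ant1:(2,2)->E->(2,3)
  grid max=5 at (2,2)
Step 4: ant0:(2,2)->E->(2,3) | ant1:(2,3)->W->(2,2)
  grid max=6 at (2,2)
Step 5: ant0:(2,3)->W->(2,2) | ant1:(2,2)->E->(2,3)
  grid max=7 at (2,2)

(2,2) (2,3)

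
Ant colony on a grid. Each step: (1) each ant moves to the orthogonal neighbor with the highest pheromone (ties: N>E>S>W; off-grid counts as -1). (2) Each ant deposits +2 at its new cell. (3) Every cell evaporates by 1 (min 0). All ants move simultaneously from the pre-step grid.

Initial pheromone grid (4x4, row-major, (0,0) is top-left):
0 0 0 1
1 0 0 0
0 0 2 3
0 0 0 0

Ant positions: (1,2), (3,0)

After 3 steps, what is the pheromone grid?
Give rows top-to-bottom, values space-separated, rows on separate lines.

After step 1: ants at (2,2),(2,0)
  0 0 0 0
  0 0 0 0
  1 0 3 2
  0 0 0 0
After step 2: ants at (2,3),(1,0)
  0 0 0 0
  1 0 0 0
  0 0 2 3
  0 0 0 0
After step 3: ants at (2,2),(0,0)
  1 0 0 0
  0 0 0 0
  0 0 3 2
  0 0 0 0

1 0 0 0
0 0 0 0
0 0 3 2
0 0 0 0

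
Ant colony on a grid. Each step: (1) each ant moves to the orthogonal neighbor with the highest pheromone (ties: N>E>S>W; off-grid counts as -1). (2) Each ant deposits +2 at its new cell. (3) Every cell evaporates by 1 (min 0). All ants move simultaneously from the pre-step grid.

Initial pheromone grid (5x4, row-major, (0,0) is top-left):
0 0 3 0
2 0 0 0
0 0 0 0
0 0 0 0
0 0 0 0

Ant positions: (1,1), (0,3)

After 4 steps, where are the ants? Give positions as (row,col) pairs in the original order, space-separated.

Step 1: ant0:(1,1)->W->(1,0) | ant1:(0,3)->W->(0,2)
  grid max=4 at (0,2)
Step 2: ant0:(1,0)->N->(0,0) | ant1:(0,2)->E->(0,3)
  grid max=3 at (0,2)
Step 3: ant0:(0,0)->S->(1,0) | ant1:(0,3)->W->(0,2)
  grid max=4 at (0,2)
Step 4: ant0:(1,0)->N->(0,0) | ant1:(0,2)->E->(0,3)
  grid max=3 at (0,2)

(0,0) (0,3)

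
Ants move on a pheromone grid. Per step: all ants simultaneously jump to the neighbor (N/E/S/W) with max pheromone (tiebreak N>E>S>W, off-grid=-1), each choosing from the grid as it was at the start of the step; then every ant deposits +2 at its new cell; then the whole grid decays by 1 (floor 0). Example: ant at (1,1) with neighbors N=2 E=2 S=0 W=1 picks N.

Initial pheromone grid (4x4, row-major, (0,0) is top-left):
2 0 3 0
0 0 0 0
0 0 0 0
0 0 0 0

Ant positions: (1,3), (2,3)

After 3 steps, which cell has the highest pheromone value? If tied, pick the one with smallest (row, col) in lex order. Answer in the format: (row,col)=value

Answer: (0,2)=4

Derivation:
Step 1: ant0:(1,3)->N->(0,3) | ant1:(2,3)->N->(1,3)
  grid max=2 at (0,2)
Step 2: ant0:(0,3)->W->(0,2) | ant1:(1,3)->N->(0,3)
  grid max=3 at (0,2)
Step 3: ant0:(0,2)->E->(0,3) | ant1:(0,3)->W->(0,2)
  grid max=4 at (0,2)
Final grid:
  0 0 4 3
  0 0 0 0
  0 0 0 0
  0 0 0 0
Max pheromone 4 at (0,2)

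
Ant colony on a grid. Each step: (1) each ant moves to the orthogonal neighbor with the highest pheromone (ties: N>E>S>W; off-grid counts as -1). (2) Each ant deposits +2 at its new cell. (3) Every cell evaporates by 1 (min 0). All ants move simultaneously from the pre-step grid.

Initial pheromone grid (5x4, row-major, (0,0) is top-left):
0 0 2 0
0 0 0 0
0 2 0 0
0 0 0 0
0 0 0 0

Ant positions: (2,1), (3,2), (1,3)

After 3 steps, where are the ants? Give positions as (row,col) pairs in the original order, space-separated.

Step 1: ant0:(2,1)->N->(1,1) | ant1:(3,2)->N->(2,2) | ant2:(1,3)->N->(0,3)
  grid max=1 at (0,2)
Step 2: ant0:(1,1)->S->(2,1) | ant1:(2,2)->W->(2,1) | ant2:(0,3)->W->(0,2)
  grid max=4 at (2,1)
Step 3: ant0:(2,1)->N->(1,1) | ant1:(2,1)->N->(1,1) | ant2:(0,2)->E->(0,3)
  grid max=3 at (1,1)

(1,1) (1,1) (0,3)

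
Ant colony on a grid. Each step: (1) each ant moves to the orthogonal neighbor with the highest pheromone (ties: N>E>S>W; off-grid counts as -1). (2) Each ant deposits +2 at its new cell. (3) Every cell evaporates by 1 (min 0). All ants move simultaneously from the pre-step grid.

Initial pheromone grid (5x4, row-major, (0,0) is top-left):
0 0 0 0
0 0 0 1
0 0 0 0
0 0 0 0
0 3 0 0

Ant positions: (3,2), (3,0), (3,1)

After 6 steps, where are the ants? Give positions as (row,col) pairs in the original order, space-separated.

Step 1: ant0:(3,2)->N->(2,2) | ant1:(3,0)->N->(2,0) | ant2:(3,1)->S->(4,1)
  grid max=4 at (4,1)
Step 2: ant0:(2,2)->N->(1,2) | ant1:(2,0)->N->(1,0) | ant2:(4,1)->N->(3,1)
  grid max=3 at (4,1)
Step 3: ant0:(1,2)->N->(0,2) | ant1:(1,0)->N->(0,0) | ant2:(3,1)->S->(4,1)
  grid max=4 at (4,1)
Step 4: ant0:(0,2)->E->(0,3) | ant1:(0,0)->E->(0,1) | ant2:(4,1)->N->(3,1)
  grid max=3 at (4,1)
Step 5: ant0:(0,3)->S->(1,3) | ant1:(0,1)->E->(0,2) | ant2:(3,1)->S->(4,1)
  grid max=4 at (4,1)
Step 6: ant0:(1,3)->N->(0,3) | ant1:(0,2)->E->(0,3) | ant2:(4,1)->N->(3,1)
  grid max=3 at (0,3)

(0,3) (0,3) (3,1)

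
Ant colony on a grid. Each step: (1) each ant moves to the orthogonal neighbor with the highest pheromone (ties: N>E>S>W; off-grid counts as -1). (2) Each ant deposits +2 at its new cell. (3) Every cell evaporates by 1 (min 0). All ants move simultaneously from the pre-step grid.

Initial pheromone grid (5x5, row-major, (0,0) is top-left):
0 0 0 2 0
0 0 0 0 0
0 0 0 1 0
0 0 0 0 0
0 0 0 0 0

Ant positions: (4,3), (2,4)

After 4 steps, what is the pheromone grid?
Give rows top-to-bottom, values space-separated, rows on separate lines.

After step 1: ants at (3,3),(2,3)
  0 0 0 1 0
  0 0 0 0 0
  0 0 0 2 0
  0 0 0 1 0
  0 0 0 0 0
After step 2: ants at (2,3),(3,3)
  0 0 0 0 0
  0 0 0 0 0
  0 0 0 3 0
  0 0 0 2 0
  0 0 0 0 0
After step 3: ants at (3,3),(2,3)
  0 0 0 0 0
  0 0 0 0 0
  0 0 0 4 0
  0 0 0 3 0
  0 0 0 0 0
After step 4: ants at (2,3),(3,3)
  0 0 0 0 0
  0 0 0 0 0
  0 0 0 5 0
  0 0 0 4 0
  0 0 0 0 0

0 0 0 0 0
0 0 0 0 0
0 0 0 5 0
0 0 0 4 0
0 0 0 0 0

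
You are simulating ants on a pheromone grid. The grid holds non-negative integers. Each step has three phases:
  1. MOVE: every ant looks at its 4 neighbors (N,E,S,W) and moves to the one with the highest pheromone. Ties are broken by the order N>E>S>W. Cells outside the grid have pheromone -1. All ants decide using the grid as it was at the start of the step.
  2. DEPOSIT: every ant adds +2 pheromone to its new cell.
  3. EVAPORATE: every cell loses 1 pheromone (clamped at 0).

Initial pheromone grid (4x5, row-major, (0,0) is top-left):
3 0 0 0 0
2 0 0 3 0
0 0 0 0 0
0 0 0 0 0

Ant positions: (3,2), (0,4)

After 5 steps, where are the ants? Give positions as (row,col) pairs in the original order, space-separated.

Step 1: ant0:(3,2)->N->(2,2) | ant1:(0,4)->S->(1,4)
  grid max=2 at (0,0)
Step 2: ant0:(2,2)->N->(1,2) | ant1:(1,4)->W->(1,3)
  grid max=3 at (1,3)
Step 3: ant0:(1,2)->E->(1,3) | ant1:(1,3)->W->(1,2)
  grid max=4 at (1,3)
Step 4: ant0:(1,3)->W->(1,2) | ant1:(1,2)->E->(1,3)
  grid max=5 at (1,3)
Step 5: ant0:(1,2)->E->(1,3) | ant1:(1,3)->W->(1,2)
  grid max=6 at (1,3)

(1,3) (1,2)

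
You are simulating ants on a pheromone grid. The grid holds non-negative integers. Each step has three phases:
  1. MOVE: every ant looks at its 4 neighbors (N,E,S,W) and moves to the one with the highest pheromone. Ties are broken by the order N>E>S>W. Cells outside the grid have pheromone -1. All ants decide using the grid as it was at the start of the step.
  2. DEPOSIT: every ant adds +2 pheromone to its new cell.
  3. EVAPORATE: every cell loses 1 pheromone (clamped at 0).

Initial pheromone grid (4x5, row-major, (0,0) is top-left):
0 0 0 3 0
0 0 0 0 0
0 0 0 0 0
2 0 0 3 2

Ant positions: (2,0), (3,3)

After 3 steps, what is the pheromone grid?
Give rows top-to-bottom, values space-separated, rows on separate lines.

After step 1: ants at (3,0),(3,4)
  0 0 0 2 0
  0 0 0 0 0
  0 0 0 0 0
  3 0 0 2 3
After step 2: ants at (2,0),(3,3)
  0 0 0 1 0
  0 0 0 0 0
  1 0 0 0 0
  2 0 0 3 2
After step 3: ants at (3,0),(3,4)
  0 0 0 0 0
  0 0 0 0 0
  0 0 0 0 0
  3 0 0 2 3

0 0 0 0 0
0 0 0 0 0
0 0 0 0 0
3 0 0 2 3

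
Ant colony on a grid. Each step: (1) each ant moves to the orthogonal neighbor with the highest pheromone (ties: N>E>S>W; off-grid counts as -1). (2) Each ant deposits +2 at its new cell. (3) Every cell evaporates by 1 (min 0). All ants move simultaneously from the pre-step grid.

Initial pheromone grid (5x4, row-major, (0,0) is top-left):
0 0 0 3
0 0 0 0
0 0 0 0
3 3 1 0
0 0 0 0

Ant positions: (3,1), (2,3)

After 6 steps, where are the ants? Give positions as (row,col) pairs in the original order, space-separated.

Step 1: ant0:(3,1)->W->(3,0) | ant1:(2,3)->N->(1,3)
  grid max=4 at (3,0)
Step 2: ant0:(3,0)->E->(3,1) | ant1:(1,3)->N->(0,3)
  grid max=3 at (0,3)
Step 3: ant0:(3,1)->W->(3,0) | ant1:(0,3)->S->(1,3)
  grid max=4 at (3,0)
Step 4: ant0:(3,0)->E->(3,1) | ant1:(1,3)->N->(0,3)
  grid max=3 at (0,3)
Step 5: ant0:(3,1)->W->(3,0) | ant1:(0,3)->S->(1,3)
  grid max=4 at (3,0)
Step 6: ant0:(3,0)->E->(3,1) | ant1:(1,3)->N->(0,3)
  grid max=3 at (0,3)

(3,1) (0,3)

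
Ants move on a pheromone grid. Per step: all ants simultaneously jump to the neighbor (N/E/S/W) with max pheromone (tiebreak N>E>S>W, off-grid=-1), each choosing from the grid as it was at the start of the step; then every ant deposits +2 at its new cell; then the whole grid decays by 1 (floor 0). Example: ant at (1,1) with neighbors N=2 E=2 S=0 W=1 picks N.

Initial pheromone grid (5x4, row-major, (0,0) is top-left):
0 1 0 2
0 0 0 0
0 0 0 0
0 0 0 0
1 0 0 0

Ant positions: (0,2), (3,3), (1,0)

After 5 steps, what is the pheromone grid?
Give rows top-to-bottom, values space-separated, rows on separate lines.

After step 1: ants at (0,3),(2,3),(0,0)
  1 0 0 3
  0 0 0 0
  0 0 0 1
  0 0 0 0
  0 0 0 0
After step 2: ants at (1,3),(1,3),(0,1)
  0 1 0 2
  0 0 0 3
  0 0 0 0
  0 0 0 0
  0 0 0 0
After step 3: ants at (0,3),(0,3),(0,2)
  0 0 1 5
  0 0 0 2
  0 0 0 0
  0 0 0 0
  0 0 0 0
After step 4: ants at (1,3),(1,3),(0,3)
  0 0 0 6
  0 0 0 5
  0 0 0 0
  0 0 0 0
  0 0 0 0
After step 5: ants at (0,3),(0,3),(1,3)
  0 0 0 9
  0 0 0 6
  0 0 0 0
  0 0 0 0
  0 0 0 0

0 0 0 9
0 0 0 6
0 0 0 0
0 0 0 0
0 0 0 0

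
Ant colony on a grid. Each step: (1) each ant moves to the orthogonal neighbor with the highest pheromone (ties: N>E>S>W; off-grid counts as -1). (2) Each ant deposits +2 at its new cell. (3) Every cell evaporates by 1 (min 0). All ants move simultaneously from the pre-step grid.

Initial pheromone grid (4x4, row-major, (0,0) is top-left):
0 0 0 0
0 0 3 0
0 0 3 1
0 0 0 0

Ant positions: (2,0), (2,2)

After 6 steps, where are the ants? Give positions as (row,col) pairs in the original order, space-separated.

Step 1: ant0:(2,0)->N->(1,0) | ant1:(2,2)->N->(1,2)
  grid max=4 at (1,2)
Step 2: ant0:(1,0)->N->(0,0) | ant1:(1,2)->S->(2,2)
  grid max=3 at (1,2)
Step 3: ant0:(0,0)->E->(0,1) | ant1:(2,2)->N->(1,2)
  grid max=4 at (1,2)
Step 4: ant0:(0,1)->E->(0,2) | ant1:(1,2)->S->(2,2)
  grid max=3 at (1,2)
Step 5: ant0:(0,2)->S->(1,2) | ant1:(2,2)->N->(1,2)
  grid max=6 at (1,2)
Step 6: ant0:(1,2)->S->(2,2) | ant1:(1,2)->S->(2,2)
  grid max=5 at (1,2)

(2,2) (2,2)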